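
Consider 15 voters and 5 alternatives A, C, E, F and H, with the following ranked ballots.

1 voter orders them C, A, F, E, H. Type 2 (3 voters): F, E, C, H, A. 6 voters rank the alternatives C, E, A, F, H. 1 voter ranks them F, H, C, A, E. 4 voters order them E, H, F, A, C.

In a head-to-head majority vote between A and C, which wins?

Ballots ranking A above C: 4.
Ballots ranking C above A: 15 − 4 = 11.
C wins the head-to-head 11–4.

C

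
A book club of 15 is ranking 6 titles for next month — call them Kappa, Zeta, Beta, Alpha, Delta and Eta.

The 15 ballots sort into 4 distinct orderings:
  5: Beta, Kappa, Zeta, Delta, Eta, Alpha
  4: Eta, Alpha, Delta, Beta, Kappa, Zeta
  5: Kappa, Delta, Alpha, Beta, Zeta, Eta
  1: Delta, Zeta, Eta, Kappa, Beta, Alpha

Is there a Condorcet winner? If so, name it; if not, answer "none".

none

Head-to-head results (15 members):
Kappa vs Zeta: Kappa preferred on 5+4+5 = 14 ballots; Kappa wins 14–1.
Kappa vs Beta: Beta wins 9–6.
Kappa vs Alpha: Kappa wins 11–4.
Kappa vs Delta: Kappa preferred on 5+5 = 10 ballots; Kappa wins 10–5.
Kappa vs Eta: Kappa is ranked higher on 5+5 = 10 ballots, Eta on 5. Kappa wins 10–5.
Zeta vs Beta: 1 for Zeta, 14 for Beta — Beta by 14–1.
Zeta vs Alpha: Alpha, 9–6.
Zeta vs Delta: 5 to 10, Delta.
Zeta vs Eta: Zeta preferred on 5+5+1 = 11 ballots; Zeta wins 11–4.
Beta–Alpha: Alpha 9–6.
Beta vs Delta: 5 to 10, Delta.
Beta vs Eta: Beta, 10–5.
Alpha vs Delta: Delta wins 11–4.
Alpha vs Eta: Eta wins 10–5.
Delta vs Eta: Delta preferred on 5+5+1 = 11 ballots; Delta wins 11–4.
Each book drops at least one matchup (Kappa loses to Beta; Zeta loses to Kappa; Beta loses to Alpha; Alpha loses to Kappa; Delta loses to Kappa; Eta loses to Kappa); the cycle Kappa beats Alpha beats Beta beats Kappa rules out a Condorcet winner.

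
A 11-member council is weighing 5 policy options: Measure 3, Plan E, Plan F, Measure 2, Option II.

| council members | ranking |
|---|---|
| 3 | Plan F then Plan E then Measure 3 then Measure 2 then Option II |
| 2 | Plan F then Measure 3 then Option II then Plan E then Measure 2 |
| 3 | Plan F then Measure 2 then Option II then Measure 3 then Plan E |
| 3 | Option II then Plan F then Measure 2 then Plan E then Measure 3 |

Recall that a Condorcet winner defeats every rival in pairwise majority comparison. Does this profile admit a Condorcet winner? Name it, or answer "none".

Pairwise majorities:
Measure 3–Plan E: Plan E 6–5.
Measure 3 vs Plan F: Plan F wins 11–0.
Measure 3–Measure 2: Measure 2 6–5.
Measure 3 vs Option II: Option II wins 6–5.
Plan E vs Plan F: Plan F wins 11–0.
Plan E–Measure 2: Measure 2 6–5.
Plan E vs Option II: Option II wins 8–3.
Plan F vs Measure 2: Plan F wins 11–0.
Plan F–Option II: Plan F 8–3.
Measure 2–Option II: Measure 2 6–5.
Only Plan F has no losses; Plan F is the Condorcet winner.

Plan F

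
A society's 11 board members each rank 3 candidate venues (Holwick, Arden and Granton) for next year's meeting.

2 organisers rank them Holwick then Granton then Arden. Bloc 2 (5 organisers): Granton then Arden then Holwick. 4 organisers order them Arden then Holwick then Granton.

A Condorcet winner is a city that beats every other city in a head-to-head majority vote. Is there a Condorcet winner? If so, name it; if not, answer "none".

Check each pair by majority over 11 ballots:
Holwick vs Arden: Holwick preferred on 2 ballots; Arden wins 9–2.
Holwick vs Granton: Holwick preferred on 2+4 = 6 ballots; Holwick wins 6–5.
Arden vs Granton: 4 to 7, Granton.
No city is unbeaten: Holwick loses to Arden; Arden loses to Granton; Granton loses to Holwick. In particular Holwick beats Granton beats Arden beats Holwick is a majority cycle — no Condorcet winner exists.

none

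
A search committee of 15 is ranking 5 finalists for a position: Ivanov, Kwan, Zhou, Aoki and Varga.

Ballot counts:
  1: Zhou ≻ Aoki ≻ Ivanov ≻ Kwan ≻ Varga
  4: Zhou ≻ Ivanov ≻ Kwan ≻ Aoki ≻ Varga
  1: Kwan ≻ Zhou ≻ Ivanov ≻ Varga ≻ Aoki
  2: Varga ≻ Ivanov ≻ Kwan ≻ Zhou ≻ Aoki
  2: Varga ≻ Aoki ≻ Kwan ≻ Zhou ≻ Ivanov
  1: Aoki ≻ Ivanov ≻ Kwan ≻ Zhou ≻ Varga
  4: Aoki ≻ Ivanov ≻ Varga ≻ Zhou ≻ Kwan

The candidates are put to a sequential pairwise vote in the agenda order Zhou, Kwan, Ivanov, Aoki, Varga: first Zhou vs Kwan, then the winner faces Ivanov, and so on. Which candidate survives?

Varga

Round 1: Zhou vs Kwan — 9–6, Zhou advances.
Round 2: Zhou vs Ivanov — 8–7, Zhou advances.
Round 3: Zhou vs Aoki — 8–7, Zhou advances.
Round 4: Zhou vs Varga — 7–8, Varga advances.
Varga survives the agenda.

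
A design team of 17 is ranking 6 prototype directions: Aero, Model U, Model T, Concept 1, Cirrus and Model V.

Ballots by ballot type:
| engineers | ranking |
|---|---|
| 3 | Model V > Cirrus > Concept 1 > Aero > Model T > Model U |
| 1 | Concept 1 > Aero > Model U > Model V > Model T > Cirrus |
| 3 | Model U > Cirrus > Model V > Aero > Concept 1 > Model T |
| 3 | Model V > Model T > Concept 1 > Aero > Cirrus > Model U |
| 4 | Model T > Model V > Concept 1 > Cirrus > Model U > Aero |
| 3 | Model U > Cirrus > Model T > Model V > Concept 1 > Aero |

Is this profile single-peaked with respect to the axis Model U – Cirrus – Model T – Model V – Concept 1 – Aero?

Axis positions: Model U=1, Cirrus=2, Model T=3, Model V=4, Concept 1=5, Aero=6.
Ballot type 1: ranking walks positions 4-2-5-6-3-1; Cirrus is ranked above Model T even though Model T lies between Cirrus and the peak Model V on the axis — preferences dip and rise again. Not single-peaked.
Ballot type 2: ranking walks positions 5-6-1-4-3-2; Model U is ranked above Model V even though Model V lies between Model U and the peak Concept 1 on the axis — preferences dip and rise again. Not single-peaked.
Ballot type 3: ranking walks positions 1-2-4-6-5-3; Model V is ranked above Model T even though Model T lies between Model V and the peak Model U on the axis — preferences dip and rise again. Not single-peaked.
Ballot type 4 (peak Model V at position 4): ranking walks positions 4-3-5-6-2-1, expanding outward from the peak — single-peaked.
Ballot type 5 (peak Model T at position 3): ranking walks positions 3-4-5-2-1-6, expanding outward from the peak — single-peaked.
Ballot type 6 (peak Model U at position 1): ranking walks positions 1-2-3-4-5-6, expanding outward from the peak — single-peaked.
Ballot type 1 violates single-peakedness, so the profile is not single-peaked on this axis.

no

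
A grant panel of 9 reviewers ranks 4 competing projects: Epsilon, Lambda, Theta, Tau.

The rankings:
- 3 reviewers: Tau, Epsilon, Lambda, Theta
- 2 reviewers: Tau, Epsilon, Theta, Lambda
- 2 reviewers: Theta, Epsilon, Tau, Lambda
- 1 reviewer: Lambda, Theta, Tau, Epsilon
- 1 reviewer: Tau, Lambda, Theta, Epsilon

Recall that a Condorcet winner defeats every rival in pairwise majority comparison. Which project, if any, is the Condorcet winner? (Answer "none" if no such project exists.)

Tau

Check each pair by majority over 9 ballots:
Epsilon–Lambda: Epsilon 7–2.
Epsilon–Theta: Epsilon 5–4.
Epsilon vs Tau: Tau, 7–2.
Lambda vs Theta: Lambda wins 5–4.
Lambda–Tau: Tau 8–1.
Theta vs Tau: Tau wins 6–3.
Tau beats each of Epsilon, Lambda, Theta — Tau is the Condorcet winner.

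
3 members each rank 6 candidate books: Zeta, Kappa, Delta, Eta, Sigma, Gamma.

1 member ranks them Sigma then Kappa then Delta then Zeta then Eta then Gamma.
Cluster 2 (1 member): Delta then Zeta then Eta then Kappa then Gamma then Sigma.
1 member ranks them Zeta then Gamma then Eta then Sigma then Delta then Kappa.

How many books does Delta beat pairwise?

4

Delta against each rival (3 members):
Delta vs Zeta: 2 to 1, Delta.
Delta–Kappa: Delta 2–1.
Delta vs Eta: Delta, 2–1.
Delta vs Sigma: Delta is ranked higher on 1 ballot, Sigma on 2. Sigma wins 2–1.
Delta vs Gamma: Delta, 2–1.
Delta beats Zeta, Kappa, Eta, Gamma; loses to Sigma — 4 pairwise wins.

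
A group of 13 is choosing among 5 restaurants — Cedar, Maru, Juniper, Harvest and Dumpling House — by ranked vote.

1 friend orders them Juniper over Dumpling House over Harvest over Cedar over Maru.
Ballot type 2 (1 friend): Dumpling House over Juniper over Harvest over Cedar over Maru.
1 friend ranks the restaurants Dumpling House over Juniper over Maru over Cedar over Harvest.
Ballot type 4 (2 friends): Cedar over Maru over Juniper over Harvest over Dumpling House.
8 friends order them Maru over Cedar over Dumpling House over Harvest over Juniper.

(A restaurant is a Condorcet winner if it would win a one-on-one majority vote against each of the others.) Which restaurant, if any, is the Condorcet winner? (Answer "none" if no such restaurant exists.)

Check each pair by majority over 13 ballots:
Cedar vs Maru: Maru wins 9–4.
Cedar vs Juniper: Cedar, 10–3.
Cedar–Harvest: Cedar 11–2.
Cedar–Dumpling House: Cedar 10–3.
Maru–Juniper: Maru 10–3.
Maru vs Harvest: Maru wins 11–2.
Maru–Dumpling House: Maru 10–3.
Juniper vs Harvest: Harvest, 8–5.
Juniper vs Dumpling House: Dumpling House, 10–3.
Harvest vs Dumpling House: Dumpling House, 11–2.
Only Maru has no losses; Maru is the Condorcet winner.

Maru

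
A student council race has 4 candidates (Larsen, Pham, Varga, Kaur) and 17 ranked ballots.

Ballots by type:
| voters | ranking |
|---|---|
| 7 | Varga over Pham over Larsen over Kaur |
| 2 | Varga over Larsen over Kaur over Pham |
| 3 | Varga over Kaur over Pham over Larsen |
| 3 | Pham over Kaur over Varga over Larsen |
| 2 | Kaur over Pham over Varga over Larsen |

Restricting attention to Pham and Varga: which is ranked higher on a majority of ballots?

Varga

Ballots ranking Pham above Varga: 3 + 2 = 5.
Ballots ranking Varga above Pham: 17 − 5 = 12.
Varga wins the head-to-head 12–5.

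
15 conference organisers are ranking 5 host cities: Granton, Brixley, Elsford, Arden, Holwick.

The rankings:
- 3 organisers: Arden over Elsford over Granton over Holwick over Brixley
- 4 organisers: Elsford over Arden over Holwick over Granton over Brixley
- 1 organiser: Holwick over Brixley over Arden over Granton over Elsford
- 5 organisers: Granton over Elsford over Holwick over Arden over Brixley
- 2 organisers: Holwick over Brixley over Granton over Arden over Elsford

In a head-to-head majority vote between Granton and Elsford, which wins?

Granton

Ballots ranking Granton above Elsford: 1 + 5 + 2 = 8.
Ballots ranking Elsford above Granton: 15 − 8 = 7.
Granton wins the head-to-head 8–7.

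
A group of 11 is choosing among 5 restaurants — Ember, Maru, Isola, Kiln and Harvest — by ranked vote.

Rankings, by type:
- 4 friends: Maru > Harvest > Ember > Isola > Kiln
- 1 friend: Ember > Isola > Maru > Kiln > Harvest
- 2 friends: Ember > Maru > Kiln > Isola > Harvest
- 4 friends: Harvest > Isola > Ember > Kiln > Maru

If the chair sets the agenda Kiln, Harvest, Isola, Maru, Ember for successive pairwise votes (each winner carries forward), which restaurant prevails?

Round 1: Kiln vs Harvest — 3–8, Harvest advances.
Round 2: Harvest vs Isola — 8–3, Harvest advances.
Round 3: Harvest vs Maru — 4–7, Maru advances.
Round 4: Maru vs Ember — 4–7, Ember advances.
Ember survives the agenda.

Ember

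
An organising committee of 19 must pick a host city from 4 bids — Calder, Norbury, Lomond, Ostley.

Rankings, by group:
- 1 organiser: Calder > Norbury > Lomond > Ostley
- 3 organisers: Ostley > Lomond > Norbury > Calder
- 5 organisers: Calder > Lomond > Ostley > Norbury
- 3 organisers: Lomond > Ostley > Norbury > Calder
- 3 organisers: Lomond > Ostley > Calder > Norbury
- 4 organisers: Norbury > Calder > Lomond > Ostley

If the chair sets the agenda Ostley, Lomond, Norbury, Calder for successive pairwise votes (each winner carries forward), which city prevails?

Round 1: Ostley vs Lomond — 3–16, Lomond advances.
Round 2: Lomond vs Norbury — 14–5, Lomond advances.
Round 3: Lomond vs Calder — 9–10, Calder advances.
The agenda winner is Calder.

Calder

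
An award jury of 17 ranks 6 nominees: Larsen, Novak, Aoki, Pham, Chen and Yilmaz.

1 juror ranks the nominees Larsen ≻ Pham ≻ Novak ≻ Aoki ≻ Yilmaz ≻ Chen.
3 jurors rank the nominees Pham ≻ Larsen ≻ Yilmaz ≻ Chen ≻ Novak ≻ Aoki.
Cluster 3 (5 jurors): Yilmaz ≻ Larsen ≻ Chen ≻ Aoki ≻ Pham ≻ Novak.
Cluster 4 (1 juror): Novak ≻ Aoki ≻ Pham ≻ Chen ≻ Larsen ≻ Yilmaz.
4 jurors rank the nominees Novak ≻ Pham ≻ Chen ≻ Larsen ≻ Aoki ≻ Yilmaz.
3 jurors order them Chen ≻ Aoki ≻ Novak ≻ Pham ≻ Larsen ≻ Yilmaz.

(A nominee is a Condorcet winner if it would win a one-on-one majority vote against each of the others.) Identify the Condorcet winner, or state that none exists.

Head-to-head results (17 jurors):
Larsen vs Novak: 1+3+5 = 9 for Larsen, 8 for Novak — Larsen by 9–8.
Larsen vs Aoki: 13 to 4, Larsen.
Larsen vs Pham: 1+5 = 6 for Larsen, 11 for Pham — Pham by 11–6.
Larsen vs Chen: Larsen preferred on 1+3+5 = 9 ballots; Larsen wins 9–8.
Larsen vs Yilmaz: Larsen is ranked higher on 1+3+1+4+3 = 12 ballots, Yilmaz on 5. Larsen wins 12–5.
Novak vs Aoki: Novak preferred on 1+3+1+4 = 9 ballots; Novak wins 9–8.
Novak vs Pham: 8 to 9, Pham.
Novak vs Chen: Novak preferred on 1+1+4 = 6 ballots; Chen wins 11–6.
Novak vs Yilmaz: 9 to 8, Novak.
Aoki vs Pham: 9 to 8, Aoki.
Aoki vs Chen: 1+1 = 2 for Aoki, 15 for Chen — Chen by 15–2.
Aoki vs Yilmaz: 1+1+4+3 = 9 for Aoki, 8 for Yilmaz — Aoki by 9–8.
Pham vs Chen: 1+3+1+4 = 9 for Pham, 8 for Chen — Pham by 9–8.
Pham vs Yilmaz: 12 to 5, Pham.
Chen vs Yilmaz: 8 to 9, Yilmaz.
Each nominee drops at least one matchup (Larsen loses to Pham; Novak loses to Larsen; Aoki loses to Larsen; Pham loses to Aoki; Chen loses to Larsen; Yilmaz loses to Larsen); the cycle Larsen > Aoki > Pham > Larsen rules out a Condorcet winner.

none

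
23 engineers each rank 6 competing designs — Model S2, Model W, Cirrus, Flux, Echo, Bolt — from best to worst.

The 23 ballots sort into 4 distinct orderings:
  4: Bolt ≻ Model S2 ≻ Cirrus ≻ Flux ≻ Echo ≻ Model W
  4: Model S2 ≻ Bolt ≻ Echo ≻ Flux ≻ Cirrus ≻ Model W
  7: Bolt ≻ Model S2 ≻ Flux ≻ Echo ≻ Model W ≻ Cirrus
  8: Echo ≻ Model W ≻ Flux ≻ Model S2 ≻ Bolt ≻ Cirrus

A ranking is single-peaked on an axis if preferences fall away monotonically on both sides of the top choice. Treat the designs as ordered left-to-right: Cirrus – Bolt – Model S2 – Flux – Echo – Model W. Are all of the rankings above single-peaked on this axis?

Axis positions: Cirrus=1, Bolt=2, Model S2=3, Flux=4, Echo=5, Model W=6.
Faction 1 (peak Bolt at position 2): ranking walks positions 2-3-1-4-5-6, expanding outward from the peak — single-peaked.
Faction 2: ranking walks positions 3-2-5-4-1-6; Echo is ranked above Flux even though Flux lies between Echo and the peak Model S2 on the axis — preferences dip and rise again. Not single-peaked.
Faction 3 (peak Bolt at position 2): ranking walks positions 2-3-4-5-6-1, expanding outward from the peak — single-peaked.
Faction 4 (peak Echo at position 5): ranking walks positions 5-6-4-3-2-1, expanding outward from the peak — single-peaked.
Faction 2 violates single-peakedness, so the profile is not single-peaked on this axis.

no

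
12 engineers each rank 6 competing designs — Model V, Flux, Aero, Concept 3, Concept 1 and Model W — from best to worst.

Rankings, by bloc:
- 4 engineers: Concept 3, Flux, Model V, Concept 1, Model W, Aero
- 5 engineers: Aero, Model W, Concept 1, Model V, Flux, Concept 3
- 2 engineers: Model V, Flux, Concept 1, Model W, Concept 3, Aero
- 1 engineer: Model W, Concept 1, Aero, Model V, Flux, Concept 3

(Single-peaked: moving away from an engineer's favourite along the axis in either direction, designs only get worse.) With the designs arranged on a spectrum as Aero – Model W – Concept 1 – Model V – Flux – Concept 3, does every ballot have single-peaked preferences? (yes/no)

Axis positions: Aero=1, Model W=2, Concept 1=3, Model V=4, Flux=5, Concept 3=6.
Bloc 1 (peak Concept 3 at position 6): ranking walks positions 6-5-4-3-2-1, expanding outward from the peak — single-peaked.
Bloc 2 (peak Aero at position 1): ranking walks positions 1-2-3-4-5-6, expanding outward from the peak — single-peaked.
Bloc 3 (peak Model V at position 4): ranking walks positions 4-5-3-2-6-1, expanding outward from the peak — single-peaked.
Bloc 4 (peak Model W at position 2): ranking walks positions 2-3-1-4-5-6, expanding outward from the peak — single-peaked.
Every ranking is single-peaked on this axis.

yes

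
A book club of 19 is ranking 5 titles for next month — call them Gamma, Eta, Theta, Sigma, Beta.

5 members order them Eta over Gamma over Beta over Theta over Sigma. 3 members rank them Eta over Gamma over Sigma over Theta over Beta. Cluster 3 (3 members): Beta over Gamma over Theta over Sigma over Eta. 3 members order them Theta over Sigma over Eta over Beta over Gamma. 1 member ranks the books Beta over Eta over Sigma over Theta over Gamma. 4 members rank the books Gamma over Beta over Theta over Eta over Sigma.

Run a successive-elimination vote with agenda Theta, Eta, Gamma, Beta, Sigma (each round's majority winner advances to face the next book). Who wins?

Gamma

Round 1: Theta vs Eta — 10–9, Theta advances.
Round 2: Theta vs Gamma — 4–15, Gamma advances.
Round 3: Gamma vs Beta — 12–7, Gamma advances.
Round 4: Gamma vs Sigma — 15–4, Gamma advances.
The agenda winner is Gamma.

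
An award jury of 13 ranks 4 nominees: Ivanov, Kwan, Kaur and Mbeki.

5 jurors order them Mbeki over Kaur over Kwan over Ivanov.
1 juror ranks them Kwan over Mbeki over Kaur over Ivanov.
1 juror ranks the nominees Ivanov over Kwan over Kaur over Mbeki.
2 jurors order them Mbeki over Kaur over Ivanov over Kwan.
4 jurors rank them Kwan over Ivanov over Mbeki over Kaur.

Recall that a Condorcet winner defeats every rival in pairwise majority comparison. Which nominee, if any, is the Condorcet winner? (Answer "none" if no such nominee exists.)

Mbeki

Check each pair by majority over 13 ballots:
Ivanov vs Kwan: Ivanov preferred on 1+2 = 3 ballots; Kwan wins 10–3.
Ivanov vs Kaur: 5 to 8, Kaur.
Ivanov vs Mbeki: Ivanov preferred on 1+4 = 5 ballots; Mbeki wins 8–5.
Kwan vs Kaur: 6 to 7, Kaur.
Kwan vs Mbeki: Kwan preferred on 1+1+4 = 6 ballots; Mbeki wins 7–6.
Kaur vs Mbeki: Kaur is ranked higher on 1 ballot, Mbeki on 12. Mbeki wins 12–1.
Mbeki defeats every rival head-to-head and is the Condorcet winner.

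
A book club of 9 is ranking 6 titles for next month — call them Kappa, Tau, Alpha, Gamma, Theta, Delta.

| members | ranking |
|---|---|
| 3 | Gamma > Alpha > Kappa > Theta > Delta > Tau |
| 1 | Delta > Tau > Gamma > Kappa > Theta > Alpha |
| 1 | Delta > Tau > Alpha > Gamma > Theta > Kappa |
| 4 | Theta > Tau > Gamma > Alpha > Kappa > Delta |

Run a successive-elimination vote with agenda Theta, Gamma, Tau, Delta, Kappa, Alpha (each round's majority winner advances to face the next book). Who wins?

Alpha

Round 1: Theta vs Gamma — 4–5, Gamma advances.
Round 2: Gamma vs Tau — 3–6, Tau advances.
Round 3: Tau vs Delta — 4–5, Delta advances.
Round 4: Delta vs Kappa — 2–7, Kappa advances.
Round 5: Kappa vs Alpha — 1–8, Alpha advances.
Alpha survives the agenda.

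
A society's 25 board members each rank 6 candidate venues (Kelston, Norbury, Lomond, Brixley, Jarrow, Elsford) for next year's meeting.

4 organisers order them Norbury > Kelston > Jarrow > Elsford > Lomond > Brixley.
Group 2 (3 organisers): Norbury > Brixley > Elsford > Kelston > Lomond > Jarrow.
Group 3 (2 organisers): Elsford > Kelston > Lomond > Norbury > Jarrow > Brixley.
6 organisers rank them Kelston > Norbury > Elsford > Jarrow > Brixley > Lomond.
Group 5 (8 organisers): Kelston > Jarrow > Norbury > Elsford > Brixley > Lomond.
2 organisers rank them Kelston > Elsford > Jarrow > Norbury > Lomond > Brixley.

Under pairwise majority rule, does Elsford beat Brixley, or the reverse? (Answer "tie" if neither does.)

Elsford

Ballots ranking Elsford above Brixley: 4 + 2 + 6 + 8 + 2 = 22.
Ballots ranking Brixley above Elsford: 25 − 22 = 3.
Elsford wins the head-to-head 22–3.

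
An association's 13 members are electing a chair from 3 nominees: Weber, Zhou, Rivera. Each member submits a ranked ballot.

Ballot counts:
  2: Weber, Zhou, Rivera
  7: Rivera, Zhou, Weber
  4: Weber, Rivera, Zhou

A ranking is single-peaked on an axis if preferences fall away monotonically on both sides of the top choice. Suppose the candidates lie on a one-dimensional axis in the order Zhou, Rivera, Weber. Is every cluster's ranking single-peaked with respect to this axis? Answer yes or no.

no

Axis positions: Zhou=1, Rivera=2, Weber=3.
Cluster 1: ranking walks positions 3-1-2; Zhou is ranked above Rivera even though Rivera lies between Zhou and the peak Weber on the axis — preferences dip and rise again. Not single-peaked.
Cluster 2 (peak Rivera at position 2): ranking walks positions 2-1-3, expanding outward from the peak — single-peaked.
Cluster 3 (peak Weber at position 3): ranking walks positions 3-2-1, expanding outward from the peak — single-peaked.
Cluster 1 violates single-peakedness, so the profile is not single-peaked on this axis.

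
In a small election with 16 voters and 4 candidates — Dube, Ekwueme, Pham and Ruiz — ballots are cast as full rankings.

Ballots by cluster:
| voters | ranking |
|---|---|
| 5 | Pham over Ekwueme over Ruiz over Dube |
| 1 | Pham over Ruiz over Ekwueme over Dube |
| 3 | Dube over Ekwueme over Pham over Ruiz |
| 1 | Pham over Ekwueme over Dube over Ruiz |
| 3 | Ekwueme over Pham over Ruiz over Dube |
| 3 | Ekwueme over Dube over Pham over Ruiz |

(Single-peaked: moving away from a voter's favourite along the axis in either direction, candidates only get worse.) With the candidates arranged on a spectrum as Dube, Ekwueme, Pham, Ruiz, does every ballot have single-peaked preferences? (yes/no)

yes

Axis positions: Dube=1, Ekwueme=2, Pham=3, Ruiz=4.
Cluster 1 (peak Pham at position 3): ranking walks positions 3-2-4-1, expanding outward from the peak — single-peaked.
Cluster 2 (peak Pham at position 3): ranking walks positions 3-4-2-1, expanding outward from the peak — single-peaked.
Cluster 3 (peak Dube at position 1): ranking walks positions 1-2-3-4, expanding outward from the peak — single-peaked.
Cluster 4 (peak Pham at position 3): ranking walks positions 3-2-1-4, expanding outward from the peak — single-peaked.
Cluster 5 (peak Ekwueme at position 2): ranking walks positions 2-3-4-1, expanding outward from the peak — single-peaked.
Cluster 6 (peak Ekwueme at position 2): ranking walks positions 2-1-3-4, expanding outward from the peak — single-peaked.
Every ranking is single-peaked on this axis.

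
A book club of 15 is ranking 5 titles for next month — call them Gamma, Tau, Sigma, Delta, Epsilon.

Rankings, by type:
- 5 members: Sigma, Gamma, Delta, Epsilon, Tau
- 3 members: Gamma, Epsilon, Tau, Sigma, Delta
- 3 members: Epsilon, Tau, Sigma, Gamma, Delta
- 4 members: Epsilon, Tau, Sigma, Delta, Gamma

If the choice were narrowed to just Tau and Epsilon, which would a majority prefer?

Epsilon

No ballot ranks Tau above Epsilon: 0.
Ballots ranking Epsilon above Tau: 15 − 0 = 15.
Epsilon wins the head-to-head 15–0.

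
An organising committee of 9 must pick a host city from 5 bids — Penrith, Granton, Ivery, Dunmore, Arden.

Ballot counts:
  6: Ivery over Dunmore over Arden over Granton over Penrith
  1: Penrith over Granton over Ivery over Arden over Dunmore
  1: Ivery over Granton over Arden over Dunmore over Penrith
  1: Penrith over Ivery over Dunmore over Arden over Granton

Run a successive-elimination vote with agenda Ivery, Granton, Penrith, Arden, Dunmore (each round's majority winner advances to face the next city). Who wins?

Ivery

Round 1: Ivery vs Granton — 8–1, Ivery advances.
Round 2: Ivery vs Penrith — 7–2, Ivery advances.
Round 3: Ivery vs Arden — 9–0, Ivery advances.
Round 4: Ivery vs Dunmore — 9–0, Ivery advances.
The agenda winner is Ivery.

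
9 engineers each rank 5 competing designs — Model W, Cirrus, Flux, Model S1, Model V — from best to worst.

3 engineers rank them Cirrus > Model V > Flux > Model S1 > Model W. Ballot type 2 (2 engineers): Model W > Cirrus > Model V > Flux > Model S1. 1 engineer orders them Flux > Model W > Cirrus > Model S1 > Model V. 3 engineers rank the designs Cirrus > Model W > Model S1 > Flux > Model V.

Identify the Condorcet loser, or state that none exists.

Head-to-head results (9 engineers):
Model W vs Cirrus: Model W is ranked higher on 2+1 = 3 ballots, Cirrus on 6. Cirrus wins 6–3.
Model W vs Flux: Model W preferred on 2+3 = 5 ballots; Model W wins 5–4.
Model W vs Model S1: Model W, 6–3.
Model W vs Model V: Model W wins 6–3.
Cirrus vs Flux: 3+2+3 = 8 for Cirrus, 1 for Flux — Cirrus by 8–1.
Cirrus vs Model S1: Cirrus, 9–0.
Cirrus vs Model V: Cirrus wins 9–0.
Flux vs Model S1: Flux is ranked higher on 3+2+1 = 6 ballots, Model S1 on 3. Flux wins 6–3.
Flux vs Model V: 4 to 5, Model V.
Model S1 vs Model V: Model S1 is ranked higher on 1+3 = 4 ballots, Model V on 5. Model V wins 5–4.
Model S1 loses to every other design — it is the Condorcet loser.

Model S1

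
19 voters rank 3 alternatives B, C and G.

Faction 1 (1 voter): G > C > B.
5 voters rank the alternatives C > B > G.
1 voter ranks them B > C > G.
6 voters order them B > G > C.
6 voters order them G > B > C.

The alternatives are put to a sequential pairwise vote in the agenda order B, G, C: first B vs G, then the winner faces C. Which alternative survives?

Round 1: B vs G — 12–7, B advances.
Round 2: B vs C — 13–6, B advances.
The agenda winner is B.

B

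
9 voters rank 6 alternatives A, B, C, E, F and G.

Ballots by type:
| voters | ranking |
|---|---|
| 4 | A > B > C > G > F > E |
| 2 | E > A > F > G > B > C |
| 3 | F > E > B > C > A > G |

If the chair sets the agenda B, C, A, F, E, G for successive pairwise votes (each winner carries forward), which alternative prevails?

E

Round 1: B vs C — 9–0, B advances.
Round 2: B vs A — 3–6, A advances.
Round 3: A vs F — 6–3, A advances.
Round 4: A vs E — 4–5, E advances.
Round 5: E vs G — 5–4, E advances.
E survives the agenda.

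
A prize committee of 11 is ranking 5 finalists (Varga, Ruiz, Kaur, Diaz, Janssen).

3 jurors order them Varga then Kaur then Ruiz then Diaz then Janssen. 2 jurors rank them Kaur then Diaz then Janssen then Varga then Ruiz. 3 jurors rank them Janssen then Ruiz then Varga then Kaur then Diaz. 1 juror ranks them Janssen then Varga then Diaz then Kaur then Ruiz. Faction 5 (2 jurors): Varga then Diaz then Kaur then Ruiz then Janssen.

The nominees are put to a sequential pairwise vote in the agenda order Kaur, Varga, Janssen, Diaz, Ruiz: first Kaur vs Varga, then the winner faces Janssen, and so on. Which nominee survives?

Round 1: Kaur vs Varga — 2–9, Varga advances.
Round 2: Varga vs Janssen — 5–6, Janssen advances.
Round 3: Janssen vs Diaz — 4–7, Diaz advances.
Round 4: Diaz vs Ruiz — 5–6, Ruiz advances.
Ruiz survives the agenda.

Ruiz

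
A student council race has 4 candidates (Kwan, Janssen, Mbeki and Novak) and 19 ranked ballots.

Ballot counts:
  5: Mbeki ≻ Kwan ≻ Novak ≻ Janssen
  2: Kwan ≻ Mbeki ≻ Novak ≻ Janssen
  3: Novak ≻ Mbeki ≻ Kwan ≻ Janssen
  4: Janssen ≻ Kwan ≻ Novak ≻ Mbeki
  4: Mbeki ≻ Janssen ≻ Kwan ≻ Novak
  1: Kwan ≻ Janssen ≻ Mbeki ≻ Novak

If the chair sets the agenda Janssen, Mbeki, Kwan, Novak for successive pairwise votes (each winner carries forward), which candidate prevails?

Round 1: Janssen vs Mbeki — 5–14, Mbeki advances.
Round 2: Mbeki vs Kwan — 12–7, Mbeki advances.
Round 3: Mbeki vs Novak — 12–7, Mbeki advances.
Mbeki survives the agenda.

Mbeki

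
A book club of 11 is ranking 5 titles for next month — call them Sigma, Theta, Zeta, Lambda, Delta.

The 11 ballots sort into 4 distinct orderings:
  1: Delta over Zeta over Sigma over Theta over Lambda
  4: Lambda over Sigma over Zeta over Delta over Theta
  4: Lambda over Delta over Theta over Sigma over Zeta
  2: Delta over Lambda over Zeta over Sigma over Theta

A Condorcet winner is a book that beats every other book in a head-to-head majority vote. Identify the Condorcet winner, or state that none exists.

Lambda

Check each pair by majority over 11 ballots:
Sigma vs Theta: Sigma, 7–4.
Sigma vs Zeta: Sigma wins 8–3.
Sigma vs Lambda: Lambda wins 10–1.
Sigma vs Delta: Delta wins 7–4.
Theta vs Zeta: Zeta wins 7–4.
Theta vs Lambda: Lambda, 10–1.
Theta vs Delta: Delta wins 11–0.
Zeta–Lambda: Lambda 10–1.
Zeta vs Delta: Delta, 7–4.
Lambda–Delta: Lambda 8–3.
Lambda defeats every rival head-to-head and is the Condorcet winner.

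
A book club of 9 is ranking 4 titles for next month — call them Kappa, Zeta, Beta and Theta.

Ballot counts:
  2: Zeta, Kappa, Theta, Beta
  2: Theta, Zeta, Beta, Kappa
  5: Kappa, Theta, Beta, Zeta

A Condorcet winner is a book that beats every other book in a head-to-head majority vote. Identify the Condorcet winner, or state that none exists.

Pairwise majorities:
Kappa vs Zeta: Kappa preferred on 5 ballots; Kappa wins 5–4.
Kappa vs Beta: 2+5 = 7 for Kappa, 2 for Beta — Kappa by 7–2.
Kappa vs Theta: 2+5 = 7 for Kappa, 2 for Theta — Kappa by 7–2.
Zeta vs Beta: 4 to 5, Beta.
Zeta vs Theta: Zeta preferred on 2 ballots; Theta wins 7–2.
Beta vs Theta: 0 to 9, Theta.
Kappa wins every pairwise contest, so Kappa is the Condorcet winner.

Kappa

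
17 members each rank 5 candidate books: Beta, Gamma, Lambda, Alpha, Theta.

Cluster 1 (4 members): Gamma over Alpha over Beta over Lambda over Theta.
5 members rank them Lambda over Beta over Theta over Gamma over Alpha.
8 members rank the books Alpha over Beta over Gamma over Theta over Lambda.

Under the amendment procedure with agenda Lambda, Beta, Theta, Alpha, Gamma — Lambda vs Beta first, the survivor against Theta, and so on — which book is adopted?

Round 1: Lambda vs Beta — 5–12, Beta advances.
Round 2: Beta vs Theta — 17–0, Beta advances.
Round 3: Beta vs Alpha — 5–12, Alpha advances.
Round 4: Alpha vs Gamma — 8–9, Gamma advances.
Gamma survives the agenda.

Gamma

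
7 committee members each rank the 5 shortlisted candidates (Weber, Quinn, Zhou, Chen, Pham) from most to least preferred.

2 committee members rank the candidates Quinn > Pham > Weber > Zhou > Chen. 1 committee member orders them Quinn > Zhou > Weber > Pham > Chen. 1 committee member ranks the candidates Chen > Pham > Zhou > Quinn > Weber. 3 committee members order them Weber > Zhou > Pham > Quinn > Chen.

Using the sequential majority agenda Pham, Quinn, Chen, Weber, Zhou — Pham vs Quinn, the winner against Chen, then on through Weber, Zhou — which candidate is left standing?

Round 1: Pham vs Quinn — 4–3, Pham advances.
Round 2: Pham vs Chen — 6–1, Pham advances.
Round 3: Pham vs Weber — 3–4, Weber advances.
Round 4: Weber vs Zhou — 5–2, Weber advances.
Weber survives the agenda.

Weber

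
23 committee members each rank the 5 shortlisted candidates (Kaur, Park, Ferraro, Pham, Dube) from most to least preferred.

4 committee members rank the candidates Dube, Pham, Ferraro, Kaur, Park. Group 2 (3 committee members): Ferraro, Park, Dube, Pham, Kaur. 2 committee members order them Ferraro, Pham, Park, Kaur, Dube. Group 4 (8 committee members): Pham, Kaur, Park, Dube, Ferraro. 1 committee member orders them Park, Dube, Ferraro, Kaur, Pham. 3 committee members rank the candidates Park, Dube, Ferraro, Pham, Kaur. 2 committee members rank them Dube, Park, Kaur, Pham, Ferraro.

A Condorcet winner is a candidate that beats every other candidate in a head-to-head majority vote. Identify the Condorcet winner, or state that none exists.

Head-to-head results (23 committee members):
Kaur vs Park: Kaur wins 12–11.
Kaur vs Ferraro: 8+2 = 10 for Kaur, 13 for Ferraro — Ferraro by 13–10.
Kaur vs Pham: Kaur is ranked higher on 1+2 = 3 ballots, Pham on 20. Pham wins 20–3.
Kaur vs Dube: 10 to 13, Dube.
Park vs Ferraro: 8+1+3+2 = 14 for Park, 9 for Ferraro — Park by 14–9.
Park–Pham: Pham 14–9.
Park vs Dube: Park, 17–6.
Ferraro vs Pham: Ferraro is ranked higher on 3+2+1+3 = 9 ballots, Pham on 14. Pham wins 14–9.
Ferraro vs Dube: 3+2 = 5 for Ferraro, 18 for Dube — Dube by 18–5.
Pham vs Dube: Dube wins 13–10.
Every candidate loses at least once (Kaur loses to Ferraro; Park loses to Kaur; Ferraro loses to Park; Pham loses to Dube; Dube loses to Park). The majority relation contains the cycle Kaur → Park → Ferraro → Kaur, so there is no Condorcet winner.

none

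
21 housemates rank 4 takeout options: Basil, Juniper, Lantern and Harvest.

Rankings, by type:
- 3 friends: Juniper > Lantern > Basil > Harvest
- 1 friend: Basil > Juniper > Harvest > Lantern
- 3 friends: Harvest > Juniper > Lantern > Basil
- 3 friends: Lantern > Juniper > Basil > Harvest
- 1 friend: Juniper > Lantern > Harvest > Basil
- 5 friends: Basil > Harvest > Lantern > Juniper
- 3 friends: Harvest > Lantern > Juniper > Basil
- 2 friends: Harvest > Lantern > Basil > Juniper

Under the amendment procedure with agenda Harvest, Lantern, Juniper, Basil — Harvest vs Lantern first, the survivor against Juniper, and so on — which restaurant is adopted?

Basil

Round 1: Harvest vs Lantern — 14–7, Harvest advances.
Round 2: Harvest vs Juniper — 13–8, Harvest advances.
Round 3: Harvest vs Basil — 9–12, Basil advances.
Basil survives the agenda.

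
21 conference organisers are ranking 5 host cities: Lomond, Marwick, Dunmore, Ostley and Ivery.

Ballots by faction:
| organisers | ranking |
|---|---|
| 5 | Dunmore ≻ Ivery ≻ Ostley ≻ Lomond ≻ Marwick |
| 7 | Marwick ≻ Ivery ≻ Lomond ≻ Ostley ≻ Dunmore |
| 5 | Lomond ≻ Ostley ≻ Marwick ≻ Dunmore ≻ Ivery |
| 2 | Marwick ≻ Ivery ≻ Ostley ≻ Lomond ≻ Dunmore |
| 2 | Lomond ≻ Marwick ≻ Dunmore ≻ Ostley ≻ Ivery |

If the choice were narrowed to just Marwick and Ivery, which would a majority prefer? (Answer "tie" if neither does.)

Marwick

Ballots ranking Marwick above Ivery: 7 + 5 + 2 + 2 = 16.
Ballots ranking Ivery above Marwick: 21 − 16 = 5.
Marwick wins the head-to-head 16–5.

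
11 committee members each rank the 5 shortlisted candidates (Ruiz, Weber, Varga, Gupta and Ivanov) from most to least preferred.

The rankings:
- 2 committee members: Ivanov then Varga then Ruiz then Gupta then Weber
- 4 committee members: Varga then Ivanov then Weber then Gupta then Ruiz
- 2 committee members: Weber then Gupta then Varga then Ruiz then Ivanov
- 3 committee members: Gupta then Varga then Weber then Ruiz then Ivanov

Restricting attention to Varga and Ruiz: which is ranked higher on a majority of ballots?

Varga

Ballots ranking Varga above Ruiz: 2 + 4 + 2 + 3 = 11.
Ballots ranking Ruiz above Varga: 11 − 11 = 0.
Varga wins the head-to-head 11–0.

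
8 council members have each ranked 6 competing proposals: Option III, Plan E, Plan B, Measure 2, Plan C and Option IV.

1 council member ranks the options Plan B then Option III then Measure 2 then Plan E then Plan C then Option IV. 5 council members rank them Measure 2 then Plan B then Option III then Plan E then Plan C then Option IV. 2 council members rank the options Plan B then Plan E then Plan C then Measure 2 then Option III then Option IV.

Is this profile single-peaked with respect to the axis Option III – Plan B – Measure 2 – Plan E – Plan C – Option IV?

no

Axis positions: Option III=1, Plan B=2, Measure 2=3, Plan E=4, Plan C=5, Option IV=6.
Faction 1 (peak Plan B at position 2): ranking walks positions 2-1-3-4-5-6, expanding outward from the peak — single-peaked.
Faction 2 (peak Measure 2 at position 3): ranking walks positions 3-2-1-4-5-6, expanding outward from the peak — single-peaked.
Faction 3: ranking walks positions 2-4-5-3-1-6; Plan E is ranked above Measure 2 even though Measure 2 lies between Plan E and the peak Plan B on the axis — preferences dip and rise again. Not single-peaked.
Faction 3 violates single-peakedness, so the profile is not single-peaked on this axis.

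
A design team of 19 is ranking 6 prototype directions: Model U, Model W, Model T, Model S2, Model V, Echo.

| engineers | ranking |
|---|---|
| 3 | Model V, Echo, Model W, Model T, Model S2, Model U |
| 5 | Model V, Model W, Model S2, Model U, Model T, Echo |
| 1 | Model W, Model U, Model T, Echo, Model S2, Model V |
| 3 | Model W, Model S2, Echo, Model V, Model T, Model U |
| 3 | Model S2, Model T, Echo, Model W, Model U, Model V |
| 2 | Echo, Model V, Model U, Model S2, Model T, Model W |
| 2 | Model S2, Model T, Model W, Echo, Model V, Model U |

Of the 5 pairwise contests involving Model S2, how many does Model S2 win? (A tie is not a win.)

3

Model S2 against each rival (19 engineers):
Model S2–Model U: Model S2 16–3.
Model S2 vs Model W: Model S2 preferred on 3+2+2 = 7 ballots; Model W wins 12–7.
Model S2 vs Model T: Model S2, 15–4.
Model S2–Model V: Model V 10–9.
Model S2 vs Echo: 13 to 6, Model S2.
Model S2 beats Model U, Model T, Echo; loses to Model W, Model V — 3 pairwise wins.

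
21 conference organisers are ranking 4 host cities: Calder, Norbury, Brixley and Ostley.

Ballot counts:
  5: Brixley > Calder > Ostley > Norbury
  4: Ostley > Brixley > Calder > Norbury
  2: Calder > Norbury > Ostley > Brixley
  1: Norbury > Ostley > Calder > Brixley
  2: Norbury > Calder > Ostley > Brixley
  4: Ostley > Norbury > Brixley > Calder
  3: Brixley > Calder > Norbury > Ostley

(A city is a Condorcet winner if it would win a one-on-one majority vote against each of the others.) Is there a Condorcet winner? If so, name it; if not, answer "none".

Pairwise majorities:
Calder–Norbury: Calder 14–7.
Calder–Brixley: Brixley 16–5.
Calder vs Ostley: Calder wins 12–9.
Norbury vs Brixley: Brixley wins 12–9.
Norbury vs Ostley: Ostley, 13–8.
Brixley vs Ostley: Ostley wins 13–8.
No city is unbeaten: Calder loses to Brixley; Norbury loses to Calder; Brixley loses to Ostley; Ostley loses to Calder. In particular Calder > Ostley > Brixley > Calder is a majority cycle — no Condorcet winner exists.

none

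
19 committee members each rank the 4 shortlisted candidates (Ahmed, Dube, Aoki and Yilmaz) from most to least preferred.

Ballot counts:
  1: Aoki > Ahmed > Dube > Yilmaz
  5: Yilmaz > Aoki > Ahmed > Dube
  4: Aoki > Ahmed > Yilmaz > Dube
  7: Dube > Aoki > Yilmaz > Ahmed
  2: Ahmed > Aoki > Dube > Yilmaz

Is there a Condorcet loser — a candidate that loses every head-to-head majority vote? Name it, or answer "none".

none

Head-to-head results (19 committee members):
Ahmed vs Dube: 12 to 7, Ahmed.
Ahmed vs Aoki: Ahmed preferred on 2 ballots; Aoki wins 17–2.
Ahmed–Yilmaz: Yilmaz 12–7.
Dube vs Aoki: 7 to 12, Aoki.
Dube vs Yilmaz: Dube, 10–9.
Aoki vs Yilmaz: Aoki preferred on 1+4+7+2 = 14 ballots; Aoki wins 14–5.
No candidate is winless: Ahmed beats Dube; Dube beats Yilmaz; Aoki beats Ahmed; Yilmaz beats Ahmed. There is no Condorcet loser.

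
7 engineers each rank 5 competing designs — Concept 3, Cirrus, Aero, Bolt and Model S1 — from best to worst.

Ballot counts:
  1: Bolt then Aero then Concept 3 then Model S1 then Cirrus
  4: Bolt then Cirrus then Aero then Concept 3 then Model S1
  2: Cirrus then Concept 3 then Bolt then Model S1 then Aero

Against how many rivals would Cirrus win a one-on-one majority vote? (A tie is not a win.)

Cirrus against each rival (7 engineers):
Cirrus–Concept 3: Cirrus 6–1.
Cirrus vs Aero: 4+2 = 6 for Cirrus, 1 for Aero — Cirrus by 6–1.
Cirrus vs Bolt: 2 to 5, Bolt.
Cirrus vs Model S1: Cirrus wins 6–1.
Cirrus beats Concept 3, Aero, Model S1; loses to Bolt — 3 pairwise wins.

3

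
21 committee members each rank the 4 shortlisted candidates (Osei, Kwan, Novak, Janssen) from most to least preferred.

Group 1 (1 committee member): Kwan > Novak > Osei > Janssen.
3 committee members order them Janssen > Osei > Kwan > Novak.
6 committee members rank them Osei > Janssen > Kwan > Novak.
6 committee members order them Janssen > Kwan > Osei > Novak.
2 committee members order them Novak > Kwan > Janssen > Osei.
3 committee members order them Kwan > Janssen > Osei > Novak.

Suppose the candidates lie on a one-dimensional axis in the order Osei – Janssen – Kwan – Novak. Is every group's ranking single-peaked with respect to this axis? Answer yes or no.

no

Axis positions: Osei=1, Janssen=2, Kwan=3, Novak=4.
Group 1: ranking walks positions 3-4-1-2; Osei is ranked above Janssen even though Janssen lies between Osei and the peak Kwan on the axis — preferences dip and rise again. Not single-peaked.
Group 2 (peak Janssen at position 2): ranking walks positions 2-1-3-4, expanding outward from the peak — single-peaked.
Group 3 (peak Osei at position 1): ranking walks positions 1-2-3-4, expanding outward from the peak — single-peaked.
Group 4 (peak Janssen at position 2): ranking walks positions 2-3-1-4, expanding outward from the peak — single-peaked.
Group 5 (peak Novak at position 4): ranking walks positions 4-3-2-1, expanding outward from the peak — single-peaked.
Group 6 (peak Kwan at position 3): ranking walks positions 3-2-1-4, expanding outward from the peak — single-peaked.
Group 1 violates single-peakedness, so the profile is not single-peaked on this axis.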